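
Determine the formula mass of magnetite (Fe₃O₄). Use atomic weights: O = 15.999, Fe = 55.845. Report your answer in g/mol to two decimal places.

The formula mass is the sum 3·55.845 + 4·15.999.

231.53 g/mol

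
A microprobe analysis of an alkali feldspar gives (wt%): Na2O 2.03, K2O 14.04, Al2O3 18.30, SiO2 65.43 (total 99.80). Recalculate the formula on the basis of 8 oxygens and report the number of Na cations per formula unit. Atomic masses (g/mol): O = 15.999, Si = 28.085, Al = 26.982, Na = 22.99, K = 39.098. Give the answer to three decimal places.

0.181 Na apfu

Na2O: 2.03/61.979 = 0.03275 mol → 0.06550 mol Na, 0.03275 mol O.
K2O: 14.04/94.195 = 0.14905 mol → 0.29810 mol K, 0.14905 mol O.
Al2O3: 18.30/101.961 = 0.17948 mol → 0.35896 mol Al, 0.53844 mol O.
SiO2: 65.43/60.083 = 1.08899 mol → 1.08899 mol Si, 2.17798 mol O.
Total oxygen = 2.89822 mol. Normalization factor = 8/2.89822 = 2.76031.
Na per 8 O = 0.06550 × 2.76031 = 0.181.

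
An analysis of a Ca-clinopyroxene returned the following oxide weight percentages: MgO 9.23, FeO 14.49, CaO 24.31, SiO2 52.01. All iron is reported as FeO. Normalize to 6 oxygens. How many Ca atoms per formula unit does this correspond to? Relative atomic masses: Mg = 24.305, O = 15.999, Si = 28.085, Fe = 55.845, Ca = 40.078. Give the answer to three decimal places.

MgO: 9.23/40.304 = 0.22901 mol → 0.22901 mol Mg, 0.22901 mol O.
FeO: 14.49/71.844 = 0.20169 mol → 0.20169 mol Fe, 0.20169 mol O.
CaO: 24.31/56.077 = 0.43351 mol → 0.43351 mol Ca, 0.43351 mol O.
SiO2: 52.01/60.083 = 0.86564 mol → 0.86564 mol Si, 1.73128 mol O.
Total oxygen = 2.59549 mol. Normalization factor = 6/2.59549 = 2.31170.
Ca per 6 O = 0.43351 × 2.31170 = 1.002.

1.002 Ca apfu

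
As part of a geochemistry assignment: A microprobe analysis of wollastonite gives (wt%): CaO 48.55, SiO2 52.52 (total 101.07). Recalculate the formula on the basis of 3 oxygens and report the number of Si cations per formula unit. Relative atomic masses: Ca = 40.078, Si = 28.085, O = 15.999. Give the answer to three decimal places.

CaO (M=56.077): mol = 0.86577; Ca = 0.86577, O = 0.86577.
SiO2 (M=60.083): mol = 0.87412; Si = 0.87412, O = 1.74824.
ΣO = 2.61401; factor = 3/ΣO = 1.14766.
Si apfu = 0.87412 × 1.14766 = 1.003.

1.003 Si apfu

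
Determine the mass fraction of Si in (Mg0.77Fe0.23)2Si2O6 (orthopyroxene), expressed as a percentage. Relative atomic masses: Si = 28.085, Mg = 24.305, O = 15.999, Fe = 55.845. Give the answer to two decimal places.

Molar mass of (Mg0.77Fe0.23)2Si2O6: 1.54×24.305 + 0.46×55.845 + 2×28.085 + 6×15.999 = 215.282 g/mol.
Mass of Si per formula unit: 2 × 28.085 = 56.170 g.
Weight fraction Si = 56.170 / 215.282 = 0.2609.

26.09 wt%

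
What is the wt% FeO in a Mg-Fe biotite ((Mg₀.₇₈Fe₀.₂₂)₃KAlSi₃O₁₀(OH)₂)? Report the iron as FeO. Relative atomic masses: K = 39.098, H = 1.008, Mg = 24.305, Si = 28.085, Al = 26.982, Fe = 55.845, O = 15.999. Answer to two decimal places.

Molar mass of (Mg₀.₇₈Fe₀.₂₂)₃KAlSi₃O₁₀(OH)₂ = 2.34*24.305 + 0.66*55.845 + 1*39.098 + 1*26.982 + 3*28.085 + 12*15.999 + 2*1.008 = 438.070 g/mol.
Each formula unit contains 0.66 Fe, equivalent to 0.66/1 = 0.6600 mol FeO.
M(FeO) = 1×55.845 + 1×15.999 = 71.844 g/mol.
Mass of FeO per formula unit = 0.6600 × 71.844 = 47.417 g.
FeO wt% = 47.417 / 438.070 × 100 = 10.82%.

10.82 wt%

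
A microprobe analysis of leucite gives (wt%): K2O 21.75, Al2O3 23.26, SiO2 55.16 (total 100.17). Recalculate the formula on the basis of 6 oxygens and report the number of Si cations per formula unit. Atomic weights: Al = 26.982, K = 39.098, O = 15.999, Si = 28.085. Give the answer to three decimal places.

K2O (M=94.195): mol = 0.23090; K = 0.46180, O = 0.23090.
Al2O3 (M=101.961): mol = 0.22813; Al = 0.45626, O = 0.68439.
SiO2 (M=60.083): mol = 0.91806; Si = 0.91806, O = 1.83612.
ΣO = 2.75141; factor = 6/ΣO = 2.18070.
Si apfu = 0.91806 × 2.18070 = 2.002.

2.002 Si apfu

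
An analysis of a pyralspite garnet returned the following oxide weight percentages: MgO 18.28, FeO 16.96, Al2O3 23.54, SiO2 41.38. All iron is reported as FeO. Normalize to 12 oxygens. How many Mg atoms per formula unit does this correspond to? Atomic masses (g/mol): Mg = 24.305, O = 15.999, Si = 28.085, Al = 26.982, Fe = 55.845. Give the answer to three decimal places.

MgO (M=40.304): mol = 0.45355; Mg = 0.45355, O = 0.45355.
FeO (M=71.844): mol = 0.23607; Fe = 0.23607, O = 0.23607.
Al2O3 (M=101.961): mol = 0.23087; Al = 0.46174, O = 0.69261.
SiO2 (M=60.083): mol = 0.68871; Si = 0.68871, O = 1.37742.
ΣO = 2.75965; factor = 12/ΣO = 4.34838.
Mg apfu = 0.45355 × 4.34838 = 1.972.

1.972 Mg apfu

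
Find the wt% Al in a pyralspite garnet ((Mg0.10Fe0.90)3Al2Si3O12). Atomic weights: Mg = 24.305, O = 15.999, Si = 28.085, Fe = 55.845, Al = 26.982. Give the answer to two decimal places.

11.05 wt%

Formula mass = 0.30×24.305 + 2.70×55.845 + 2×26.982 + 3×28.085 + 12×15.999 = 488.280 g/mol, of which 53.964 g is Al.
So Al makes up 53.964/488.280 = 0.1105 of the mass, i.e. 11.05%.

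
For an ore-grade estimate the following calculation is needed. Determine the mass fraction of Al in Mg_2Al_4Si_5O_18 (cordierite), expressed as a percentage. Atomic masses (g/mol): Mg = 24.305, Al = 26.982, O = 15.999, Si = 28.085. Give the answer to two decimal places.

18.45 mass %

M(Mg_2Al_4Si_5O_18) = 584.945 g/mol.
Al contributes 4 × 26.982 = 107.928 g per mole.
107.928/584.945 = 0.1845 → 18.45%.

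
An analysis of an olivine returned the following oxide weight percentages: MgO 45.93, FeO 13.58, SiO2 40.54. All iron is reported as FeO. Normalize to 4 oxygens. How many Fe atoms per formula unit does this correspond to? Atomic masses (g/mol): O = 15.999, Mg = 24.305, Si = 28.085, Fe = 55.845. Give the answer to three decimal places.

0.282 Fe apfu

MgO: 45.93/40.304 = 1.13959 mol → 1.13959 mol Mg, 1.13959 mol O.
FeO: 13.58/71.844 = 0.18902 mol → 0.18902 mol Fe, 0.18902 mol O.
SiO2: 40.54/60.083 = 0.67473 mol → 0.67473 mol Si, 1.34946 mol O.
Total oxygen = 2.67807 mol. Normalization factor = 4/2.67807 = 1.49361.
Fe per 4 O = 0.18902 × 1.49361 = 0.282.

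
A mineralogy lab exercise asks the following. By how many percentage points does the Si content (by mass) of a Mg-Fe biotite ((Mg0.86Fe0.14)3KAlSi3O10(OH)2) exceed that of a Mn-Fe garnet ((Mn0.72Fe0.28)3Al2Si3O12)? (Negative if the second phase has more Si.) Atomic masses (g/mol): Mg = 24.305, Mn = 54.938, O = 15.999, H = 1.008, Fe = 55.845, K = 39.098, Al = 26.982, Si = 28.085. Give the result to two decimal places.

2.58 percentage points

Si in (Mg0.86Fe0.14)3KAlSi3O10(OH)2: molar mass 430.501 g/mol; 3×28.085 = 84.255 g → 19.57 wt%.
Si in (Mn0.72Fe0.28)3Al2Si3O12: molar mass 495.783 g/mol; 3×28.085 = 84.255 g → 16.99 wt%.
Difference = 19.57 − 16.99 = 2.58 percentage points.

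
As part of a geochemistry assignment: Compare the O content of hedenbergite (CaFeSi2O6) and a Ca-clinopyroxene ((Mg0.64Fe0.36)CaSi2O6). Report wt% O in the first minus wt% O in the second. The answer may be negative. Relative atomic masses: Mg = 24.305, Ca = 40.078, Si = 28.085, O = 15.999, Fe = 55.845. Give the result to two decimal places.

M(CaFeSi2O6) = 248.087 g/mol, so wt% O = 95.994/248.087 × 100 = 38.69%.
M((Mg0.64Fe0.36)CaSi2O6) = 227.901 g/mol, so wt% O = 95.994/227.901 × 100 = 42.12%.
38.69 − 42.12 = -3.43 pp.

-3.43 percentage points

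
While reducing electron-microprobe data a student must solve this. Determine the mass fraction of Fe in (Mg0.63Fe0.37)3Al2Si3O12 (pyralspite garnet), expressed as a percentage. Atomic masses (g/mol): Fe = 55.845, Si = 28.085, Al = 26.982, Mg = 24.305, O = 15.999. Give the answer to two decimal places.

M((Mg0.63Fe0.37)3Al2Si3O12) = 438.131 g/mol.
Fe contributes 1.11 × 55.845 = 61.988 g per mole.
61.988/438.131 = 0.1415 → 14.15%.

14.15 wt%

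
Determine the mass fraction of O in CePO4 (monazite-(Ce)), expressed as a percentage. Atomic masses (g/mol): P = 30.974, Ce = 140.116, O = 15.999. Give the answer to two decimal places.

M(CePO4) = 235.086 g/mol.
O contributes 4 × 15.999 = 63.996 g per mole.
63.996/235.086 = 0.2722 → 27.22%.

27.22 wt%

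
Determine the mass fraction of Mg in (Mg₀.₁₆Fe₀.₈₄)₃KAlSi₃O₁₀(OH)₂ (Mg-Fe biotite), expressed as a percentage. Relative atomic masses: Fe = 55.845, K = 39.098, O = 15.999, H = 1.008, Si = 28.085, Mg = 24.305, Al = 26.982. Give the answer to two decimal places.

2.35 wt%

Formula mass = 0.48*24.305 + 2.52*55.845 + 1*39.098 + 1*26.982 + 3*28.085 + 12*15.999 + 2*1.008 = 496.735 g/mol, of which 11.666 g is Mg.
So Mg makes up 11.666/496.735 = 0.0235 of the mass, i.e. 2.35%.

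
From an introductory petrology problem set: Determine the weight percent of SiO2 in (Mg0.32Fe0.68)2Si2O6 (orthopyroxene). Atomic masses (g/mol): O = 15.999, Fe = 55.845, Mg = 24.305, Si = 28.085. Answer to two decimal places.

Molar mass of (Mg0.32Fe0.68)2Si2O6 = 0.64×24.305 + 1.36×55.845 + 2×28.085 + 6×15.999 = 243.668 g/mol.
Each formula unit contains 2 Si, equivalent to 2/1 = 2.0000 mol SiO2.
M(SiO2) = 1×28.085 + 2×15.999 = 60.083 g/mol.
Mass of SiO2 per formula unit = 2.0000 × 60.083 = 120.166 g.
SiO2 wt% = 120.166 / 243.668 × 100 = 49.32%.

49.32 wt%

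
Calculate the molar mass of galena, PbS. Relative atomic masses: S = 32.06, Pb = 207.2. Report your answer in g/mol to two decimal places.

The formula mass is the sum 1×207.2 + 1×32.06.

239.26 g/mol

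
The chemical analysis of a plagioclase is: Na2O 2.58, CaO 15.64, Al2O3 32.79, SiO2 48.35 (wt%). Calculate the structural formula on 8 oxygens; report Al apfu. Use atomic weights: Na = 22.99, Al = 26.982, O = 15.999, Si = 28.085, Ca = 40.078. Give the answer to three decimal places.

1.778 Al apfu

2.58 wt% Na2O ÷ 61.979 g/mol = 0.04163 mol, giving 0.08326 Na and 0.04163 O.
15.64 wt% CaO ÷ 56.077 g/mol = 0.27890 mol, giving 0.27890 Ca and 0.27890 O.
32.79 wt% Al2O3 ÷ 101.961 g/mol = 0.32159 mol, giving 0.64318 Al and 0.96477 O.
48.35 wt% SiO2 ÷ 60.083 g/mol = 0.80472 mol, giving 0.80472 Si and 1.60944 O.
Oxygen sums to 2.89474; scaling by 8/2.89474 = 2.76363 puts the formula on 8 O.
Al: 0.64318 × 2.76363 = 1.778 atoms per formula unit.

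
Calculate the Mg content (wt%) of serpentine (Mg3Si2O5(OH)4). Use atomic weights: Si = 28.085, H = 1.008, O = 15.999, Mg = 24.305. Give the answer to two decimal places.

26.31 wt%

M(Mg3Si2O5(OH)4) = 277.108 g/mol.
Mg contributes 3 × 24.305 = 72.915 g per mole.
72.915/277.108 = 0.2631 → 26.31%.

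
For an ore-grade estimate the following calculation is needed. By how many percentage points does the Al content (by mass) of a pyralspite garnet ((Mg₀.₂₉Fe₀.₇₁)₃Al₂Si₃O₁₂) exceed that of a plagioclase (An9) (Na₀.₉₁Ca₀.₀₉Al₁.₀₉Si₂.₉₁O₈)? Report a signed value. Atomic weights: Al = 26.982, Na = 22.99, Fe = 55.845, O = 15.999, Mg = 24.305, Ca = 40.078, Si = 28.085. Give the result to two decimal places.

M((Mg₀.₂₉Fe₀.₇₁)₃Al₂Si₃O₁₂) = 470.302 g/mol, so wt% Al = 53.964/470.302 × 100 = 11.47%.
M(Na₀.₉₁Ca₀.₀₉Al₁.₀₉Si₂.₉₁O₈) = 263.658 g/mol, so wt% Al = 29.410/263.658 × 100 = 11.15%.
11.47 − 11.15 = 0.32 pp.

0.32 percentage points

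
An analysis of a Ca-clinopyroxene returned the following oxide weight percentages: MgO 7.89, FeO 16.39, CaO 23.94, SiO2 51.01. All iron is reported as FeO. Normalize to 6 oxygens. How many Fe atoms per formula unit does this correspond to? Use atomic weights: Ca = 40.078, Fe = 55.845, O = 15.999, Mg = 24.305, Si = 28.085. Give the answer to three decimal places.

MgO (M=40.304): mol = 0.19576; Mg = 0.19576, O = 0.19576.
FeO (M=71.844): mol = 0.22813; Fe = 0.22813, O = 0.22813.
CaO (M=56.077): mol = 0.42691; Ca = 0.42691, O = 0.42691.
SiO2 (M=60.083): mol = 0.84899; Si = 0.84899, O = 1.69798.
ΣO = 2.54878; factor = 6/ΣO = 2.35407.
Fe apfu = 0.22813 × 2.35407 = 0.537.

0.537 Fe apfu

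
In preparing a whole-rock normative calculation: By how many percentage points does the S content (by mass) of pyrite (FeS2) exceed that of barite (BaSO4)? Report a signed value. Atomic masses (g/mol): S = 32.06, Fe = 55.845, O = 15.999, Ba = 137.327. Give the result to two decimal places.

First mineral: 64.120 g S in 119.965 g formula = 53.45 wt% S.
Second mineral: 32.060 g S in 233.383 g formula = 13.74 wt% S.
53.45% − 13.74% gives a difference of 39.71 percentage points.

39.71 percentage points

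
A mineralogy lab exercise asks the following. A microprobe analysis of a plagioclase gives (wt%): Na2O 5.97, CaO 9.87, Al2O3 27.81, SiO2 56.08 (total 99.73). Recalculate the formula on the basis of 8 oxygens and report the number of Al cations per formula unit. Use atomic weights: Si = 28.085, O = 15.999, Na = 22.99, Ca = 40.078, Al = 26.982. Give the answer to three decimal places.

Na2O (M=61.979): mol = 0.09632; Na = 0.19264, O = 0.09632.
CaO (M=56.077): mol = 0.17601; Ca = 0.17601, O = 0.17601.
Al2O3 (M=101.961): mol = 0.27275; Al = 0.54550, O = 0.81825.
SiO2 (M=60.083): mol = 0.93338; Si = 0.93338, O = 1.86676.
ΣO = 2.95734; factor = 8/ΣO = 2.70513.
Al apfu = 0.54550 × 2.70513 = 1.476.

1.476 Al apfu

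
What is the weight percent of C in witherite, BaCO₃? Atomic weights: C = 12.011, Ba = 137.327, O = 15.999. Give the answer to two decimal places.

6.09 wt%

Molar mass of BaCO₃: 1*137.327 + 1*12.011 + 3*15.999 = 197.335 g/mol.
Mass of C per formula unit: 1 × 12.011 = 12.011 g.
Weight fraction C = 12.011 / 197.335 = 0.0609.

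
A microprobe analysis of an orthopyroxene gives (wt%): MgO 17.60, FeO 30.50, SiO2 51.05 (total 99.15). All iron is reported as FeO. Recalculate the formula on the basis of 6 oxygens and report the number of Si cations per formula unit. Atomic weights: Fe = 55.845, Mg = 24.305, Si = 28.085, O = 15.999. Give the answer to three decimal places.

1.991 Si apfu

MgO: 17.60/40.304 = 0.43668 mol → 0.43668 mol Mg, 0.43668 mol O.
FeO: 30.50/71.844 = 0.42453 mol → 0.42453 mol Fe, 0.42453 mol O.
SiO2: 51.05/60.083 = 0.84966 mol → 0.84966 mol Si, 1.69932 mol O.
Total oxygen = 2.56053 mol. Normalization factor = 6/2.56053 = 2.34326.
Si per 6 O = 0.84966 × 2.34326 = 1.991.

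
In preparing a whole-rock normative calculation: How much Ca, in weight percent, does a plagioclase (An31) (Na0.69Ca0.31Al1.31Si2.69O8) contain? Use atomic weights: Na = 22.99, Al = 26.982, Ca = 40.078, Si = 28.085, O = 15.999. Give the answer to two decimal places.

Formula mass = 0.69*22.99 + 0.31*40.078 + 1.31*26.982 + 2.69*28.085 + 8*15.999 = 267.174 g/mol, of which 12.424 g is Ca.
So Ca makes up 12.424/267.174 = 0.0465 of the mass, i.e. 4.65%.

4.65 weight percent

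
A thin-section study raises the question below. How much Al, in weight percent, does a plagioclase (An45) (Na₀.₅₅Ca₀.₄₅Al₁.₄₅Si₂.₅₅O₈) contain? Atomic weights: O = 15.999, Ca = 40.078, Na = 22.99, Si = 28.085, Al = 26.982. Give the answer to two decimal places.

14.52 weight percent

Formula mass = 0.55*22.99 + 0.45*40.078 + 1.45*26.982 + 2.55*28.085 + 8*15.999 = 269.412 g/mol, of which 39.124 g is Al.
So Al makes up 39.124/269.412 = 0.1452 of the mass, i.e. 14.52%.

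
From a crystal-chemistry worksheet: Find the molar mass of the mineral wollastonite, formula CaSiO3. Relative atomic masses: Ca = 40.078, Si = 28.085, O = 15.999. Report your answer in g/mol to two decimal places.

Ca: 1 × 40.078 = 40.0780
Si: 1 × 28.085 = 28.0850
O: 3 × 15.999 = 47.9970
Summing the contributions gives the formula mass.

116.16 g/mol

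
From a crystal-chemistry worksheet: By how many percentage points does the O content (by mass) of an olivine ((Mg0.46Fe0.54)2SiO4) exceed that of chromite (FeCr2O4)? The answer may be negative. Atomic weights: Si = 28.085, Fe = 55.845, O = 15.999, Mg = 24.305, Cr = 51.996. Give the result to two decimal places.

8.03 percentage points

O in (Mg0.46Fe0.54)2SiO4: molar mass 174.754 g/mol; 4×15.999 = 63.996 g → 36.62 wt%.
O in FeCr2O4: molar mass 223.833 g/mol; 4×15.999 = 63.996 g → 28.59 wt%.
Difference = 36.62 − 28.59 = 8.03 percentage points.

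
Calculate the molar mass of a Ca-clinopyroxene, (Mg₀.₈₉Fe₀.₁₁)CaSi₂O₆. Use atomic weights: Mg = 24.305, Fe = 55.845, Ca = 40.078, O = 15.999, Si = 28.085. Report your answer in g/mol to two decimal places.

220.02 g/mol

M = 0.89·24.305 + 0.11·55.845 + 1·40.078 + 2·28.085 + 6·15.999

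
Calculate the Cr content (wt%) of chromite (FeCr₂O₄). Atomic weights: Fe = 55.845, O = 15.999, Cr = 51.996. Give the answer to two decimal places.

46.46 wt%

Formula mass = 1×55.845 + 2×51.996 + 4×15.999 = 223.833 g/mol, of which 103.992 g is Cr.
So Cr makes up 103.992/223.833 = 0.4646 of the mass, i.e. 46.46%.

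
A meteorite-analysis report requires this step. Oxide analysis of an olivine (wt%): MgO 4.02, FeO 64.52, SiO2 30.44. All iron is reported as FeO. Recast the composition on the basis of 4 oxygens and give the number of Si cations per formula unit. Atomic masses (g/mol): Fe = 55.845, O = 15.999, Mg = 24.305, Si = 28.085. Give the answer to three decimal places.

MgO (M=40.304): mol = 0.09974; Mg = 0.09974, O = 0.09974.
FeO (M=71.844): mol = 0.89806; Fe = 0.89806, O = 0.89806.
SiO2 (M=60.083): mol = 0.50663; Si = 0.50663, O = 1.01326.
ΣO = 2.01106; factor = 4/ΣO = 1.98900.
Si apfu = 0.50663 × 1.98900 = 1.008.

1.008 Si apfu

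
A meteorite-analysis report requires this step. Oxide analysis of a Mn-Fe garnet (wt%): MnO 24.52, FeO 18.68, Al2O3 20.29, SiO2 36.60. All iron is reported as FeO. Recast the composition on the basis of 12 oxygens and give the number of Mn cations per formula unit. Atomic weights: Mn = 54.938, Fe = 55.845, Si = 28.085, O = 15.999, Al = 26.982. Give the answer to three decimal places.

1.713 Mn apfu

MnO: 24.52/70.937 = 0.34566 mol → 0.34566 mol Mn, 0.34566 mol O.
FeO: 18.68/71.844 = 0.26001 mol → 0.26001 mol Fe, 0.26001 mol O.
Al2O3: 20.29/101.961 = 0.19900 mol → 0.39800 mol Al, 0.59700 mol O.
SiO2: 36.60/60.083 = 0.60916 mol → 0.60916 mol Si, 1.21832 mol O.
Total oxygen = 2.42099 mol. Normalization factor = 12/2.42099 = 4.95665.
Mn per 12 O = 0.34566 × 4.95665 = 1.713.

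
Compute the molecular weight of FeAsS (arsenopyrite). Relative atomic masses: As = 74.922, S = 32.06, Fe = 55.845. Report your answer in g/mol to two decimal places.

162.83 g/mol

The formula mass is the sum 1·55.845 + 1·74.922 + 1·32.06.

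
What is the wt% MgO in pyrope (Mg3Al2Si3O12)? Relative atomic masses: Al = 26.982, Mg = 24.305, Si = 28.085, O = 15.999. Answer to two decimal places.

29.99 wt%

M(Mg3Al2Si3O12) = 403.122 g/mol; M(MgO) = 40.304 g/mol.
Moles MgO per formula unit = 3 Mg ÷ 1 = 3.0000.
MgO fraction = (3.0000 × 40.304) / 403.122 = 120.912/403.122 = 0.2999.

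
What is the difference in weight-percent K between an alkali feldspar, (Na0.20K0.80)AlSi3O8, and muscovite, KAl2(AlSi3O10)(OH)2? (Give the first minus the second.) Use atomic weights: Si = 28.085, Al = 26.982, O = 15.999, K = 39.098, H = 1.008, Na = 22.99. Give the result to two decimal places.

1.55 percentage points

First mineral: 31.278 g K in 275.105 g formula = 11.37 wt% K.
Second mineral: 39.098 g K in 398.303 g formula = 9.82 wt% K.
11.37% − 9.82% gives a difference of 1.55 percentage points.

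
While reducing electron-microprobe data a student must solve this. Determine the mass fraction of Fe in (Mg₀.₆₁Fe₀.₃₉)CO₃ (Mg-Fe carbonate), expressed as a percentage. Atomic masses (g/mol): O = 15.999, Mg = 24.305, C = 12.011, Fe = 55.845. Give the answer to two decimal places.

M((Mg₀.₆₁Fe₀.₃₉)CO₃) = 96.614 g/mol.
Fe contributes 0.39 × 55.845 = 21.780 g per mole.
21.780/96.614 = 0.2254 → 22.54%.

22.54 weight percent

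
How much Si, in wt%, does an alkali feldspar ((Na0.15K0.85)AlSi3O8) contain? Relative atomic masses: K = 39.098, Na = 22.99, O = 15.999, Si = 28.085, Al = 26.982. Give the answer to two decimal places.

30.54 wt%

Formula mass = 0.15·22.99 + 0.85·39.098 + 1·26.982 + 3·28.085 + 8·15.999 = 275.911 g/mol, of which 84.255 g is Si.
So Si makes up 84.255/275.911 = 0.3054 of the mass, i.e. 30.54%.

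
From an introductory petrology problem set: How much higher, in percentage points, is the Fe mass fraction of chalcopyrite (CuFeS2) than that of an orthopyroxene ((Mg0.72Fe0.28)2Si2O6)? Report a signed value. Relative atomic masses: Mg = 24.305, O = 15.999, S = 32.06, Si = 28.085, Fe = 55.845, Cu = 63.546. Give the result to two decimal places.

First mineral: 55.845 g Fe in 183.511 g formula = 30.43 wt% Fe.
Second mineral: 31.273 g Fe in 218.436 g formula = 14.32 wt% Fe.
30.43% − 14.32% gives a difference of 16.11 percentage points.

16.11 percentage points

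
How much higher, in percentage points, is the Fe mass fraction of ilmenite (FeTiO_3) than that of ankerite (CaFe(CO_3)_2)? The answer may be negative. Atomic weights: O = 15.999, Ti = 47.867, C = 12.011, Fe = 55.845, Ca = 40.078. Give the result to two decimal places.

Fe in FeTiO_3: molar mass 151.709 g/mol; 1×55.845 = 55.845 g → 36.81 wt%.
Fe in CaFe(CO_3)_2: molar mass 215.939 g/mol; 1×55.845 = 55.845 g → 25.86 wt%.
Difference = 36.81 − 25.86 = 10.95 percentage points.

10.95 percentage points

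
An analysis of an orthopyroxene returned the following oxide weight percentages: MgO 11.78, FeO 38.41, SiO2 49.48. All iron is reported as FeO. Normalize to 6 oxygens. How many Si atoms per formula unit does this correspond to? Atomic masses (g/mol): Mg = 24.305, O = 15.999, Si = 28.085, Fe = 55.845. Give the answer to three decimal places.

1.997 Si apfu

MgO (M=40.304): mol = 0.29228; Mg = 0.29228, O = 0.29228.
FeO (M=71.844): mol = 0.53463; Fe = 0.53463, O = 0.53463.
SiO2 (M=60.083): mol = 0.82353; Si = 0.82353, O = 1.64706.
ΣO = 2.47397; factor = 6/ΣO = 2.42525.
Si apfu = 0.82353 × 2.42525 = 1.997.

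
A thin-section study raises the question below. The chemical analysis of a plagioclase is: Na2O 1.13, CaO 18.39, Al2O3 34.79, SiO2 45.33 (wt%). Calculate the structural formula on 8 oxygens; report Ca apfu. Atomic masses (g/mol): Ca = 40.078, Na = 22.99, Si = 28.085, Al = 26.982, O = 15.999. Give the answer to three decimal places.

0.911 Ca apfu

Na2O: 1.13/61.979 = 0.01823 mol → 0.03646 mol Na, 0.01823 mol O.
CaO: 18.39/56.077 = 0.32794 mol → 0.32794 mol Ca, 0.32794 mol O.
Al2O3: 34.79/101.961 = 0.34121 mol → 0.68242 mol Al, 1.02363 mol O.
SiO2: 45.33/60.083 = 0.75446 mol → 0.75446 mol Si, 1.50892 mol O.
Total oxygen = 2.87872 mol. Normalization factor = 8/2.87872 = 2.77901.
Ca per 8 O = 0.32794 × 2.77901 = 0.911.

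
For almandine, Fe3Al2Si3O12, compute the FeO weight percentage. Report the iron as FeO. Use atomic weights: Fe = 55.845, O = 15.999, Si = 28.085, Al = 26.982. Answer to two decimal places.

Formula mass = 497.742 g/mol.
3 Fe → 3.0000 mol FeO per formula unit; M(FeO) = 71.844, so FeO mass = 215.532 g.
215.532/497.742 × 100 = 43.30 wt%.

43.30 wt%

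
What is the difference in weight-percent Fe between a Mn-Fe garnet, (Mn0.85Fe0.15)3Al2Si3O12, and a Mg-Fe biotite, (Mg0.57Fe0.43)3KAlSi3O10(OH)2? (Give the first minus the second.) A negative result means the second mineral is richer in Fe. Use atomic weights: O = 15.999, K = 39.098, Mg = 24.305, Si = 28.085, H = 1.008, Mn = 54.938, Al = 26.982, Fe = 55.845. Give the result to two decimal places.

First mineral: 25.130 g Fe in 495.429 g formula = 5.07 wt% Fe.
Second mineral: 72.040 g Fe in 457.941 g formula = 15.73 wt% Fe.
5.07% − 15.73% gives a difference of -10.66 percentage points.

-10.66 percentage points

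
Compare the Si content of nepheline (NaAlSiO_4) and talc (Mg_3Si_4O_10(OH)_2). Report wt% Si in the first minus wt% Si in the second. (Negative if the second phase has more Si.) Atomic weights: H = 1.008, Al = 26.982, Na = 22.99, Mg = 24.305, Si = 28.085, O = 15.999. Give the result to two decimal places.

First mineral: 28.085 g Si in 142.053 g formula = 19.77 wt% Si.
Second mineral: 112.340 g Si in 379.259 g formula = 29.62 wt% Si.
19.77% − 29.62% gives a difference of -9.85 percentage points.

-9.85 percentage points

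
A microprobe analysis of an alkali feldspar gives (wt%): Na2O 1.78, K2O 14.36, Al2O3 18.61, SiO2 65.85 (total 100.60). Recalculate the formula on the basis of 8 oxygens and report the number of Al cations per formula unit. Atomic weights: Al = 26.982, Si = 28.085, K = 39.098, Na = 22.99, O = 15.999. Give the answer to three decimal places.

Na2O (M=61.979): mol = 0.02872; Na = 0.05744, O = 0.02872.
K2O (M=94.195): mol = 0.15245; K = 0.30490, O = 0.15245.
Al2O3 (M=101.961): mol = 0.18252; Al = 0.36504, O = 0.54756.
SiO2 (M=60.083): mol = 1.09598; Si = 1.09598, O = 2.19196.
ΣO = 2.92069; factor = 8/ΣO = 2.73908.
Al apfu = 0.36504 × 2.73908 = 1.000.

1.000 Al apfu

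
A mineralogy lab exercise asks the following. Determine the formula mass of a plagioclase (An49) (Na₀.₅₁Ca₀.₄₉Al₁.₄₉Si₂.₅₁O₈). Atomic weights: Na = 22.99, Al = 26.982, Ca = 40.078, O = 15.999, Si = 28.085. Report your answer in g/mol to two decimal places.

270.05 g/mol

The formula mass is the sum 0.51*22.99 + 0.49*40.078 + 1.49*26.982 + 2.51*28.085 + 8*15.999.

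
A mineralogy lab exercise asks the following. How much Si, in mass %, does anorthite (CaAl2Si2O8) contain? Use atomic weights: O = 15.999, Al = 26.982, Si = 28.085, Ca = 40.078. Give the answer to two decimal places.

20.19 mass %

M(CaAl2Si2O8) = 278.204 g/mol.
Si contributes 2 × 28.085 = 56.170 g per mole.
56.170/278.204 = 0.2019 → 20.19%.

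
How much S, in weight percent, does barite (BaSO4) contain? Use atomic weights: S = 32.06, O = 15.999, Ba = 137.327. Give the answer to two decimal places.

Molar mass of BaSO4: 1*137.327 + 1*32.06 + 4*15.999 = 233.383 g/mol.
Mass of S per formula unit: 1 × 32.06 = 32.060 g.
Weight fraction S = 32.060 / 233.383 = 0.1374.

13.74 weight percent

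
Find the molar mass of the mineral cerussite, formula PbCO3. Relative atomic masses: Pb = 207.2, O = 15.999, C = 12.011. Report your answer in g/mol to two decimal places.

Pb: 1 × 207.2 = 207.2000
C: 1 × 12.011 = 12.0110
O: 3 × 15.999 = 47.9970
Summing the contributions gives the formula mass.

267.21 g/mol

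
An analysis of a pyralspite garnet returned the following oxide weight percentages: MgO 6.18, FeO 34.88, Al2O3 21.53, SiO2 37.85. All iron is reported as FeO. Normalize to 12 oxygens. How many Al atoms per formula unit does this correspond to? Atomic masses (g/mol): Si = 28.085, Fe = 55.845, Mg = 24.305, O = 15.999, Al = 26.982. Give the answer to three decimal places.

2.001 Al apfu

6.18 wt% MgO ÷ 40.304 g/mol = 0.15333 mol, giving 0.15333 Mg and 0.15333 O.
34.88 wt% FeO ÷ 71.844 g/mol = 0.48550 mol, giving 0.48550 Fe and 0.48550 O.
21.53 wt% Al2O3 ÷ 101.961 g/mol = 0.21116 mol, giving 0.42232 Al and 0.63348 O.
37.85 wt% SiO2 ÷ 60.083 g/mol = 0.62996 mol, giving 0.62996 Si and 1.25992 O.
Oxygen sums to 2.53223; scaling by 12/2.53223 = 4.73891 puts the formula on 12 O.
Al: 0.42232 × 4.73891 = 2.001 atoms per formula unit.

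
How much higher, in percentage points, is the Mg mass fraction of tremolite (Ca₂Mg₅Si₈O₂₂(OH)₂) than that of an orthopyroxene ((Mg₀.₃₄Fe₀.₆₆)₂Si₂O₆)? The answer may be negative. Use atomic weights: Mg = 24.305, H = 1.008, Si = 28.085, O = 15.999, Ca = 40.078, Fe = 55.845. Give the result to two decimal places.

8.14 percentage points

M(Ca₂Mg₅Si₈O₂₂(OH)₂) = 812.353 g/mol, so wt% Mg = 121.525/812.353 × 100 = 14.96%.
M((Mg₀.₃₄Fe₀.₆₆)₂Si₂O₆) = 242.407 g/mol, so wt% Mg = 16.527/242.407 × 100 = 6.82%.
14.96 − 6.82 = 8.14 pp.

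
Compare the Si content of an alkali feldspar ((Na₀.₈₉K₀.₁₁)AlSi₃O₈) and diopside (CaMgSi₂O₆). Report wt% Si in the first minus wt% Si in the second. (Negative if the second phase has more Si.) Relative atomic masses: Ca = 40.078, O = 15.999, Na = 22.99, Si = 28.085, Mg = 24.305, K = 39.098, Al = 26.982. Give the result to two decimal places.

Si in (Na₀.₈₉K₀.₁₁)AlSi₃O₈: molar mass 263.991 g/mol; 3×28.085 = 84.255 g → 31.92 wt%.
Si in CaMgSi₂O₆: molar mass 216.547 g/mol; 2×28.085 = 56.170 g → 25.94 wt%.
Difference = 31.92 − 25.94 = 5.98 percentage points.

5.98 percentage points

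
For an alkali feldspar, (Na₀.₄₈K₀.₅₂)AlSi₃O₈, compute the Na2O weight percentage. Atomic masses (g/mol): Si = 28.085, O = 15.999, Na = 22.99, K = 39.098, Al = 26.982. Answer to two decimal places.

Formula mass = 270.595 g/mol.
0.48 Na → 0.2400 mol Na2O per formula unit; M(Na2O) = 61.979, so Na2O mass = 14.875 g.
14.875/270.595 × 100 = 5.50 wt%.

5.50 wt%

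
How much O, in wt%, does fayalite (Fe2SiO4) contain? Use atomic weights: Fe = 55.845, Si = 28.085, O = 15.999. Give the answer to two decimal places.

M(Fe2SiO4) = 203.771 g/mol.
O contributes 4 × 15.999 = 63.996 g per mole.
63.996/203.771 = 0.3141 → 31.41%.

31.41 wt%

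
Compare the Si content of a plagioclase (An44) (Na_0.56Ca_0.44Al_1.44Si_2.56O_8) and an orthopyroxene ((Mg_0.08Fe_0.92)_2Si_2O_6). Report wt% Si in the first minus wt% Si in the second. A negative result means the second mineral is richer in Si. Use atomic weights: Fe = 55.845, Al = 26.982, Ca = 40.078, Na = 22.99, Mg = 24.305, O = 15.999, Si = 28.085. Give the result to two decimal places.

5.00 percentage points

First mineral: 71.898 g Si in 269.252 g formula = 26.70 wt% Si.
Second mineral: 56.170 g Si in 258.808 g formula = 21.70 wt% Si.
26.70% − 21.70% gives a difference of 5.00 percentage points.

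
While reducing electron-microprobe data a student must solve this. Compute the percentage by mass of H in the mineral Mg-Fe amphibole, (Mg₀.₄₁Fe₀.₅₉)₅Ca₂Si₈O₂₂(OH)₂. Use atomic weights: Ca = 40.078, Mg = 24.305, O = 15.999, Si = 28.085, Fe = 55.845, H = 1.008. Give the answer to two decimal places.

M((Mg₀.₄₁Fe₀.₅₉)₅Ca₂Si₈O₂₂(OH)₂) = 905.396 g/mol.
H contributes 2 × 1.008 = 2.016 g per mole.
2.016/905.396 = 0.0022 → 0.22%.

0.22 wt%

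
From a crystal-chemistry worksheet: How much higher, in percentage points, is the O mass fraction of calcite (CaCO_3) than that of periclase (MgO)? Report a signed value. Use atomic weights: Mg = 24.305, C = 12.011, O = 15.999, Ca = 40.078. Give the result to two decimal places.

8.26 percentage points

O in CaCO_3: molar mass 100.086 g/mol; 3×15.999 = 47.997 g → 47.96 wt%.
O in MgO: molar mass 40.304 g/mol; 1×15.999 = 15.999 g → 39.70 wt%.
Difference = 47.96 − 39.70 = 8.26 percentage points.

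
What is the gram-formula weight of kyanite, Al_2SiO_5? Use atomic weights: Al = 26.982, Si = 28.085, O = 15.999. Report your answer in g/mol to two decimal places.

162.04 g/mol

The formula mass is the sum 2×26.982 + 1×28.085 + 5×15.999.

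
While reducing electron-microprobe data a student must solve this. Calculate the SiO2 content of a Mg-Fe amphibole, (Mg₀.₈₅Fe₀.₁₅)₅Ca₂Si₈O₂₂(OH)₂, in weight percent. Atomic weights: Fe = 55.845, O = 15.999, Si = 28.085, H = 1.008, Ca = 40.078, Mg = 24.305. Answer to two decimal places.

57.50 wt%

Formula mass = 836.008 g/mol.
8 Si → 8.0000 mol SiO2 per formula unit; M(SiO2) = 60.083, so SiO2 mass = 480.664 g.
480.664/836.008 × 100 = 57.50 wt%.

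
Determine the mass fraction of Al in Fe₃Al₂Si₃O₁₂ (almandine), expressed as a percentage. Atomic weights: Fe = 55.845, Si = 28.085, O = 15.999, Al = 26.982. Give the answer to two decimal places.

M(Fe₃Al₂Si₃O₁₂) = 497.742 g/mol.
Al contributes 2 × 26.982 = 53.964 g per mole.
53.964/497.742 = 0.1084 → 10.84%.

10.84 mass %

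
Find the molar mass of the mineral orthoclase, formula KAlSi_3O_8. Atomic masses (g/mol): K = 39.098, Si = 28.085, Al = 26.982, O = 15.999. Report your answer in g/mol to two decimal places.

278.33 g/mol

K: 1 × 39.098 = 39.0980
Al: 1 × 26.982 = 26.9820
Si: 3 × 28.085 = 84.2550
O: 8 × 15.999 = 127.9920
Summing the contributions gives the formula mass.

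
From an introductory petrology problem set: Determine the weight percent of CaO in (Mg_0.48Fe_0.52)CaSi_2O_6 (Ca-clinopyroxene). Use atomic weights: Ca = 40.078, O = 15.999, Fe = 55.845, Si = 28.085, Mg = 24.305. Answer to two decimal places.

24.07 wt%

Formula mass = 232.948 g/mol.
1 Ca → 1.0000 mol CaO per formula unit; M(CaO) = 56.077, so CaO mass = 56.077 g.
56.077/232.948 × 100 = 24.07 wt%.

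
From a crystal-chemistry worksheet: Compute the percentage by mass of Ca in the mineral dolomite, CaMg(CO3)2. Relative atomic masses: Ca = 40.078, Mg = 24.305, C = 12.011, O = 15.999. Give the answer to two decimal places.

Formula mass = 1×40.078 + 1×24.305 + 2×12.011 + 6×15.999 = 184.399 g/mol, of which 40.078 g is Ca.
So Ca makes up 40.078/184.399 = 0.2173 of the mass, i.e. 21.73%.

21.73 mass %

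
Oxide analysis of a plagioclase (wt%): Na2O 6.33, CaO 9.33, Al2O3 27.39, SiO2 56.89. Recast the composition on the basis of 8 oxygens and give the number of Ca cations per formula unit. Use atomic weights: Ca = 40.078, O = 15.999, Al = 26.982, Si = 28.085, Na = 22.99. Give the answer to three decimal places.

6.33 wt% Na2O ÷ 61.979 g/mol = 0.10213 mol, giving 0.20426 Na and 0.10213 O.
9.33 wt% CaO ÷ 56.077 g/mol = 0.16638 mol, giving 0.16638 Ca and 0.16638 O.
27.39 wt% Al2O3 ÷ 101.961 g/mol = 0.26863 mol, giving 0.53726 Al and 0.80589 O.
56.89 wt% SiO2 ÷ 60.083 g/mol = 0.94686 mol, giving 0.94686 Si and 1.89372 O.
Oxygen sums to 2.96812; scaling by 8/2.96812 = 2.69531 puts the formula on 8 O.
Ca: 0.16638 × 2.69531 = 0.448 atoms per formula unit.

0.448 Ca apfu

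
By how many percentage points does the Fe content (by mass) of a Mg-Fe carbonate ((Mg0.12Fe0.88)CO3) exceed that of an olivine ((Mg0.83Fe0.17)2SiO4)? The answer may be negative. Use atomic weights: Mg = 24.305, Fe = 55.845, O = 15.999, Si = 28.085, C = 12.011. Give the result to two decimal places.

M((Mg0.12Fe0.88)CO3) = 112.068 g/mol, so wt% Fe = 49.144/112.068 × 100 = 43.85%.
M((Mg0.83Fe0.17)2SiO4) = 151.415 g/mol, so wt% Fe = 18.987/151.415 × 100 = 12.54%.
43.85 − 12.54 = 31.31 pp.

31.31 percentage points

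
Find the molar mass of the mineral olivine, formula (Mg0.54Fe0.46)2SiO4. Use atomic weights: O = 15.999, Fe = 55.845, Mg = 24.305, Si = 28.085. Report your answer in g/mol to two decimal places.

169.71 g/mol

The formula mass is the sum 1.08*24.305 + 0.92*55.845 + 1*28.085 + 4*15.999.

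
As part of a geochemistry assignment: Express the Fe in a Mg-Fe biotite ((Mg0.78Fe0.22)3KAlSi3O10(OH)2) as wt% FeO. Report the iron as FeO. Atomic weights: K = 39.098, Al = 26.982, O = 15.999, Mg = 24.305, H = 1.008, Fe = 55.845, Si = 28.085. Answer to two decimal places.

10.82 wt%

M((Mg0.78Fe0.22)3KAlSi3O10(OH)2) = 438.070 g/mol; M(FeO) = 71.844 g/mol.
Moles FeO per formula unit = 0.66 Fe ÷ 1 = 0.6600.
FeO fraction = (0.6600 × 71.844) / 438.070 = 47.417/438.070 = 0.1082.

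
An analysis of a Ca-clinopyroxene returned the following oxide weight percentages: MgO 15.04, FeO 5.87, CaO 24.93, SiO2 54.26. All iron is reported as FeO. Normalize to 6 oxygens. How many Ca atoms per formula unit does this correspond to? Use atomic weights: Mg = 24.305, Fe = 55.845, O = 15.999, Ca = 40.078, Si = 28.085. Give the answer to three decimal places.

15.04 wt% MgO ÷ 40.304 g/mol = 0.37316 mol, giving 0.37316 Mg and 0.37316 O.
5.87 wt% FeO ÷ 71.844 g/mol = 0.08170 mol, giving 0.08170 Fe and 0.08170 O.
24.93 wt% CaO ÷ 56.077 g/mol = 0.44457 mol, giving 0.44457 Ca and 0.44457 O.
54.26 wt% SiO2 ÷ 60.083 g/mol = 0.90308 mol, giving 0.90308 Si and 1.80616 O.
Oxygen sums to 2.70559; scaling by 6/2.70559 = 2.21763 puts the formula on 6 O.
Ca: 0.44457 × 2.21763 = 0.986 atoms per formula unit.

0.986 Ca apfu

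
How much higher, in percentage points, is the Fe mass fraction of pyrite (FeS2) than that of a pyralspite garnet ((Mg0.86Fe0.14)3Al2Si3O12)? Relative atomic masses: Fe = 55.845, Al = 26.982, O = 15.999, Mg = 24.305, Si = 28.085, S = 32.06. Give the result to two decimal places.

First mineral: 55.845 g Fe in 119.965 g formula = 46.55 wt% Fe.
Second mineral: 23.455 g Fe in 416.369 g formula = 5.63 wt% Fe.
46.55% − 5.63% gives a difference of 40.92 percentage points.

40.92 percentage points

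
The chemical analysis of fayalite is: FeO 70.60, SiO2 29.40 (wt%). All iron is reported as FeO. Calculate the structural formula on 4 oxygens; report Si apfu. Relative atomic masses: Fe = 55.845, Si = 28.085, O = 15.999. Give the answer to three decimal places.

0.998 Si apfu

FeO: 70.60/71.844 = 0.98268 mol → 0.98268 mol Fe, 0.98268 mol O.
SiO2: 29.40/60.083 = 0.48932 mol → 0.48932 mol Si, 0.97864 mol O.
Total oxygen = 1.96132 mol. Normalization factor = 4/1.96132 = 2.03944.
Si per 4 O = 0.48932 × 2.03944 = 0.998.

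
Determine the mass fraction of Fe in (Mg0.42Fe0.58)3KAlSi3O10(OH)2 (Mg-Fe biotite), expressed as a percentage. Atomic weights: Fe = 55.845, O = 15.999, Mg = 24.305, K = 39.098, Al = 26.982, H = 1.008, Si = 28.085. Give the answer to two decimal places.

20.58 mass %

Formula mass = 1.26·24.305 + 1.74·55.845 + 1·39.098 + 1·26.982 + 3·28.085 + 12·15.999 + 2·1.008 = 472.134 g/mol, of which 97.170 g is Fe.
So Fe makes up 97.170/472.134 = 0.2058 of the mass, i.e. 20.58%.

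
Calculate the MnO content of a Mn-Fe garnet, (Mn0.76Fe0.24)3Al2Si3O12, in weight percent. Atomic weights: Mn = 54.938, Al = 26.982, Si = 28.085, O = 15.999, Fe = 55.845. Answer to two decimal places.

32.63 wt%

M((Mn0.76Fe0.24)3Al2Si3O12) = 495.674 g/mol; M(MnO) = 70.937 g/mol.
Moles MnO per formula unit = 2.28 Mn ÷ 1 = 2.2800.
MnO fraction = (2.2800 × 70.937) / 495.674 = 161.736/495.674 = 0.3263.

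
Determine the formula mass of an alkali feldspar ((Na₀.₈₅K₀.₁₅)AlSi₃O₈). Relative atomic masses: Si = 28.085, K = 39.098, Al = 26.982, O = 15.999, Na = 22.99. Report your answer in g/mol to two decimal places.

Na: 0.85 × 22.99 = 19.5415
K: 0.15 × 39.098 = 5.8647
Al: 1 × 26.982 = 26.9820
Si: 3 × 28.085 = 84.2550
O: 8 × 15.999 = 127.9920
Summing the contributions gives the formula mass.

264.64 g/mol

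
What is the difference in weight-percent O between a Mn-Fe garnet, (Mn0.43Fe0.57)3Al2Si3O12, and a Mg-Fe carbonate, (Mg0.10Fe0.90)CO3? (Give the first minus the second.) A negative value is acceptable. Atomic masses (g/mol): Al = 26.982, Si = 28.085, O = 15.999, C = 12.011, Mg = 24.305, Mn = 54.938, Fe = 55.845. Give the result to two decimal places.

-3.93 percentage points

First mineral: 191.988 g O in 496.572 g formula = 38.66 wt% O.
Second mineral: 47.997 g O in 112.699 g formula = 42.59 wt% O.
38.66% − 42.59% gives a difference of -3.93 percentage points.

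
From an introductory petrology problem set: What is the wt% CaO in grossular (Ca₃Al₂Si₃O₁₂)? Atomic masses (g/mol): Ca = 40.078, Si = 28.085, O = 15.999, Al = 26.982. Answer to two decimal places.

Formula mass = 450.441 g/mol.
3 Ca → 3.0000 mol CaO per formula unit; M(CaO) = 56.077, so CaO mass = 168.231 g.
168.231/450.441 × 100 = 37.35 wt%.

37.35 wt%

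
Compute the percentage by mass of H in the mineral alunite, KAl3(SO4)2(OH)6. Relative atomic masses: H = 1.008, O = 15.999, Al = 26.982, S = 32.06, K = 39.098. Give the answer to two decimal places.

1.46 wt%

Formula mass = 1×39.098 + 3×26.982 + 2×32.06 + 14×15.999 + 6×1.008 = 414.198 g/mol, of which 6.048 g is H.
So H makes up 6.048/414.198 = 0.0146 of the mass, i.e. 1.46%.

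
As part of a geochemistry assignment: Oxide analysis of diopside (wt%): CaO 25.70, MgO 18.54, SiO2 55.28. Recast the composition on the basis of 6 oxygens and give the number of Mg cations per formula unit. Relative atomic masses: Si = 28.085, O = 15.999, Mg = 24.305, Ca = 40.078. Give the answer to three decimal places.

CaO: 25.70/56.077 = 0.45830 mol → 0.45830 mol Ca, 0.45830 mol O.
MgO: 18.54/40.304 = 0.46000 mol → 0.46000 mol Mg, 0.46000 mol O.
SiO2: 55.28/60.083 = 0.92006 mol → 0.92006 mol Si, 1.84012 mol O.
Total oxygen = 2.75842 mol. Normalization factor = 6/2.75842 = 2.17516.
Mg per 6 O = 0.46000 × 2.17516 = 1.001.

1.001 Mg apfu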